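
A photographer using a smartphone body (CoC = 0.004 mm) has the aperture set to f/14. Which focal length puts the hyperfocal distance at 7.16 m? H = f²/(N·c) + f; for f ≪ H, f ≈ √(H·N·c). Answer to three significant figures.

From H = f²/(N·c) + f, with f ≪ H: f ≈ √(H·N·c) = √(7160 × 14 × 0.004) = √400.96 ≈ 20.02 mm.
The +f correction barely moves this — solving exactly, f² + N·c·f − N·c·H = 0 ⇒ f = (−N·c + √((N·c)² + 4·N·c·H))/2 = (−0.056 + √1603.8)/2 ≈ 19.996 mm, so f ≈ 20.0 mm.

20.0 mm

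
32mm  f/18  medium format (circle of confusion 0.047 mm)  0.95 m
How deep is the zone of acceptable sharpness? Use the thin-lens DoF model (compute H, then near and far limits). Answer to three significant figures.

3.39 m

Hyperfocal distance H = f²/(N·c) + f = 32²/(18 × 0.047) + 32 = 1024/0.846 + 32 ≈ 1242.4 mm ≈ 1.242 m.
Near limit Dn = s·(H − f)/(H + s − 2f) = 950 × (1242.4 − 32) / (1242.4 + 950 − 2 × 32) = 950 × 1210.4 / 2128.4 ≈ 540.3 mm.
Far limit Df = s·(H − f)/(H − s) = 950 × (1242.4 − 32) / (1242.4 − 950) = 950 × 1210.4 / 292.4 ≈ 3932.5 mm.
Depth of field = Df − Dn = 3932.5 − 540.3 ≈ 3392.2 mm ≈ 3.39 m.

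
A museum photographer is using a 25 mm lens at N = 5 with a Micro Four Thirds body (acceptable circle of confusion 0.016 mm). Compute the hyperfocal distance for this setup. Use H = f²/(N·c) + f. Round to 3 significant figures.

Hyperfocal distance H = f²/(N·c) + f = 25²/(5 × 0.016) + 25 = 625/0.08 + 25 ≈ 7837.5 mm ≈ 7.84 m.

7.84 m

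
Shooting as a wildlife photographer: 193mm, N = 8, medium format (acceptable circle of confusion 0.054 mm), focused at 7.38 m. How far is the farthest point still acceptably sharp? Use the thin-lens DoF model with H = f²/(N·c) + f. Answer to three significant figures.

8.05 m

Hyperfocal distance H = f²/(N·c) + f = 193²/(8 × 0.054) + 193 = 37249/0.432 + 193 ≈ 86417.5 mm ≈ 86.42 m.
Far limit Df = s·(H − f)/(H − s) = 7380 × (86417.5 − 193) / (86417.5 − 7380) = 7380 × 86224.5 / 79037.5 ≈ 8051.1 mm ≈ 8.05 m.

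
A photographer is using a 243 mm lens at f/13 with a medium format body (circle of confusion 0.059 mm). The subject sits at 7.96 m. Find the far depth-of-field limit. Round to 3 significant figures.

Hyperfocal distance H = f²/(N·c) + f = 243²/(13 × 0.059) + 243 = 59049/0.767 + 243 ≈ 77230.0 mm ≈ 77.23 m.
Far limit Df = s·(H − f)/(H − s) = 7960 × (77230.0 − 243) / (77230.0 − 7960) = 7960 × 76987.0 / 69270.0 ≈ 8846.8 mm ≈ 8.85 m.

8.85 m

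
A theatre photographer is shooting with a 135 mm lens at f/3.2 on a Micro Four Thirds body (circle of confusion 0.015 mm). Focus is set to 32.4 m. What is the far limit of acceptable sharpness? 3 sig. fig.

Hyperfocal distance H = f²/(N·c) + f = 135²/(3.2 × 0.015) + 135 = 18225/0.048 + 135 ≈ 379822.5 mm ≈ 379.8 m.
Far limit Df = s·(H − f)/(H − s) = 32400 × (379822.5 − 135) / (379822.5 − 32400) = 32400 × 379687.5 / 347422.5 ≈ 35409 mm ≈ 35.4 m.

35.4 m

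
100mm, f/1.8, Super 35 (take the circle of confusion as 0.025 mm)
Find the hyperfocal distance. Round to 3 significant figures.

222 m

Hyperfocal distance H = f²/(N·c) + f = 100²/(1.8 × 0.025) + 100 = 10000/0.045 + 100 ≈ 222322.2 mm ≈ 222 m.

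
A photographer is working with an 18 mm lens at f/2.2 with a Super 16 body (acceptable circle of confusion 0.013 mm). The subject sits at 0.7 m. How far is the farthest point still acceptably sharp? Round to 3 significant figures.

0.745 m

Hyperfocal distance H = f²/(N·c) + f = 18²/(2.2 × 0.013) + 18 = 324/0.0286 + 18 ≈ 11346.7 mm ≈ 11.35 m.
Far limit Df = s·(H − f)/(H − s) = 700 × (11346.7 − 18) / (11346.7 − 700) = 700 × 11328.7 / 10646.7 ≈ 744.84 mm ≈ 0.745 m.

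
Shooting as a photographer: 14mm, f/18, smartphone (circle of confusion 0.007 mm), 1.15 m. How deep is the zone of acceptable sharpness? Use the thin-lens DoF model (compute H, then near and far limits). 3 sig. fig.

3.60 m

Hyperfocal distance H = f²/(N·c) + f = 14²/(18 × 0.007) + 14 = 196/0.126 + 14 ≈ 1569.6 mm ≈ 1.570 m.
Near limit Dn = s·(H − f)/(H + s − 2f) = 1150 × (1569.6 − 14) / (1569.6 + 1150 − 2 × 14) = 1150 × 1555.6 / 2691.6 ≈ 664.6 mm.
Far limit Df = s·(H − f)/(H − s) = 1150 × (1569.6 − 14) / (1569.6 − 1150) = 1150 × 1555.6 / 419.6 ≈ 4263.8 mm.
Depth of field = Df − Dn = 4263.8 − 664.6 ≈ 3599.2 mm ≈ 3.60 m.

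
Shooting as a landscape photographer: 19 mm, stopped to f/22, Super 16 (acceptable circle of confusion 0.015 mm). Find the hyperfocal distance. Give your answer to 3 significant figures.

Hyperfocal distance H = f²/(N·c) + f = 19²/(22 × 0.015) + 19 = 361/0.33 + 19 ≈ 1112.9 mm ≈ 1.11 m.

1.11 m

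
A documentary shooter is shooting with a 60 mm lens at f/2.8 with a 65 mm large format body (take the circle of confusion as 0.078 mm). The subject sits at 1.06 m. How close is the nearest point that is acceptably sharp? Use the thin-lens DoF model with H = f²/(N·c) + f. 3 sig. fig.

0.999 m

Hyperfocal distance H = f²/(N·c) + f = 60²/(2.8 × 0.078) + 60 = 3600/0.2184 + 60 ≈ 16543.5 mm ≈ 16.54 m.
Near limit Dn = s·(H − f)/(H + s − 2f) = 1060 × (16543.5 − 60) / (16543.5 + 1060 − 2 × 60) = 1060 × 16483.5 / 17483.5 ≈ 999.37 mm ≈ 0.999 m.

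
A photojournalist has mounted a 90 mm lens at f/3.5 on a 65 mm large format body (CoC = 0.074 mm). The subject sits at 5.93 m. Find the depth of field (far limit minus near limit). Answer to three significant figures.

Hyperfocal distance H = f²/(N·c) + f = 90²/(3.5 × 0.074) + 90 = 8100/0.259 + 90 ≈ 31364.1 mm ≈ 31.36 m.
Near limit Dn = s·(H − f)/(H + s − 2f) = 5930 × (31364.1 − 90) / (31364.1 + 5930 − 2 × 90) = 5930 × 31274.1 / 37114.1 ≈ 4996.9 mm.
Far limit Df = s·(H − f)/(H − s) = 5930 × (31364.1 − 90) / (31364.1 − 5930) = 5930 × 31274.1 / 25434.1 ≈ 7291.6 mm.
Depth of field = Df − Dn = 7291.6 − 4996.9 ≈ 2294.7 mm ≈ 2.29 m.

2.29 m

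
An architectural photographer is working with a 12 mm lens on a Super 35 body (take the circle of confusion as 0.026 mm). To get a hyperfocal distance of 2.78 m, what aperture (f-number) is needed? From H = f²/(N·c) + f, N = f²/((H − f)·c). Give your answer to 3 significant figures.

Rearrange H = f²/(N·c) + f for N: N = f² / ((H − f)·c).
N = 12² / ((2780 − 12) × 0.026) = 144 / 71.97 ≈ 2.00.

f/2.00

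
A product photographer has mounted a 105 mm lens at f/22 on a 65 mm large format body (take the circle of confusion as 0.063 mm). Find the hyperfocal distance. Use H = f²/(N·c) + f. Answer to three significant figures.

Hyperfocal distance H = f²/(N·c) + f = 105²/(22 × 0.063) + 105 = 11025/1.386 + 105 ≈ 8059.5 mm ≈ 8.06 m.

8.06 m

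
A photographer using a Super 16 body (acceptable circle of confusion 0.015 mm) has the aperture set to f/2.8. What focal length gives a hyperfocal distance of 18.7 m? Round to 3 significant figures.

From H = f²/(N·c) + f, with f ≪ H: f ≈ √(H·N·c) = √(18700 × 2.8 × 0.015) = √785.40 ≈ 28.02 mm.
The +f correction barely moves this — solving exactly, f² + N·c·f − N·c·H = 0 ⇒ f = (−N·c + √((N·c)² + 4·N·c·H))/2 = (−0.042 + √3141.6)/2 ≈ 28.004 mm, so f ≈ 28.0 mm.

28.0 mm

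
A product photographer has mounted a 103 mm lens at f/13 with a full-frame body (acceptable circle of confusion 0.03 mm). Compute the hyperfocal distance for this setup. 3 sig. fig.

27.3 m

Hyperfocal distance H = f²/(N·c) + f = 103²/(13 × 0.03) + 103 = 10609/0.39 + 103 ≈ 27305.6 mm ≈ 27.3 m.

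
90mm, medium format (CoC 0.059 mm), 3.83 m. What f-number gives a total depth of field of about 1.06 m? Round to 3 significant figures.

f/4.99

Write h = H − f = f²/(N·c). The thin-lens limits are Dn = s·h/(h + (s−f)) and Df = s·h/(h − (s−f)), so DoF = Df − Dn = 2·s·(s−f)·h / (h² − (s−f)²).
That is a quadratic in h: DoF·h² − 2·s·(s−f)·h − DoF·(s−f)² = 0 ⇒ h = (s−f)·(s + √(s² + DoF²)) / DoF = 3740 × (3830 + √(3830² + 1060²)) / 1060 = 3740 × (3830 + 3973.98) / 1060 ≈ 27535 mm.
Then N = f²/(c·h) = 90² / (0.059 × 27535) = 8100 / 1624.6 ≈ 4.99.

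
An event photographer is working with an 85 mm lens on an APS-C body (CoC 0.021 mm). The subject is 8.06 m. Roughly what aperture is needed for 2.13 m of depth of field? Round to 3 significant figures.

f/5.60

Write h = H − f = f²/(N·c). The thin-lens limits are Dn = s·h/(h + (s−f)) and Df = s·h/(h − (s−f)), so DoF = Df − Dn = 2·s·(s−f)·h / (h² − (s−f)²).
That is a quadratic in h: DoF·h² − 2·s·(s−f)·h − DoF·(s−f)² = 0 ⇒ h = (s−f)·(s + √(s² + DoF²)) / DoF = 7975 × (8060 + √(8060² + 2130²)) / 2130 = 7975 × (8060 + 8336.70) / 2130 ≈ 61391 mm.
Then N = f²/(c·h) = 85² / (0.021 × 61391) = 7225 / 1289.2 ≈ 5.60.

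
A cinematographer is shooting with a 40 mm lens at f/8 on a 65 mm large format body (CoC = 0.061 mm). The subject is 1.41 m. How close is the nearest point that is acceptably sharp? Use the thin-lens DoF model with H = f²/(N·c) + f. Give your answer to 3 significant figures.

Hyperfocal distance H = f²/(N·c) + f = 40²/(8 × 0.061) + 40 = 1600/0.488 + 40 ≈ 3318.7 mm ≈ 3.319 m.
Near limit Dn = s·(H − f)/(H + s − 2f) = 1410 × (3318.7 − 40) / (3318.7 + 1410 − 2 × 40) = 1410 × 3278.7 / 4648.7 ≈ 994.46 mm ≈ 0.994 m.

0.994 m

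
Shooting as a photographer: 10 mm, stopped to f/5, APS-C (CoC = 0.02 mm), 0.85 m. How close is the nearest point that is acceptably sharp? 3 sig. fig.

462 mm

Hyperfocal distance H = f²/(N·c) + f = 10²/(5 × 0.02) + 10 = 100/0.1 + 10 ≈ 1010.0 mm ≈ 1.010 m.
Near limit Dn = s·(H − f)/(H + s − 2f) = 850 × (1010.0 − 10) / (1010.0 + 850 − 2 × 10) = 850 × 1000.0 / 1840.0 ≈ 461.96 mm.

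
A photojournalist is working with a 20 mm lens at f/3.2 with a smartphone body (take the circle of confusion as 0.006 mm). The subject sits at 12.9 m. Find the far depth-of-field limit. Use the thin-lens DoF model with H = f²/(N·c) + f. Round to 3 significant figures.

33.8 m

Hyperfocal distance H = f²/(N·c) + f = 20²/(3.2 × 0.006) + 20 = 400/0.0192 + 20 ≈ 20853.3 mm ≈ 20.85 m.
Far limit Df = s·(H − f)/(H − s) = 12900 × (20853.3 − 20) / (20853.3 − 12900) = 12900 × 20833.3 / 7953.3 ≈ 33791 mm ≈ 33.8 m.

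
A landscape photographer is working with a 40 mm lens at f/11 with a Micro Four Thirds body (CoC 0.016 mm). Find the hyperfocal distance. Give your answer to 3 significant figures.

9.13 m

Hyperfocal distance H = f²/(N·c) + f = 40²/(11 × 0.016) + 40 = 1600/0.176 + 40 ≈ 9130.9 mm ≈ 9.13 m.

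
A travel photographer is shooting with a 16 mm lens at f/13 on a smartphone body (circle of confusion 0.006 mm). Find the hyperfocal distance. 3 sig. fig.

3.30 m

Hyperfocal distance H = f²/(N·c) + f = 16²/(13 × 0.006) + 16 = 256/0.078 + 16 ≈ 3298.1 mm ≈ 3.30 m.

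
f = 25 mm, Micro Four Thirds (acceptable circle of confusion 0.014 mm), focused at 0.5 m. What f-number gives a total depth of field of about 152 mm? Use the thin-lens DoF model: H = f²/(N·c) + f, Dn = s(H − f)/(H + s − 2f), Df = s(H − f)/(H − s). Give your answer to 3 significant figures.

f/14

Write h = H − f = f²/(N·c). The thin-lens limits are Dn = s·h/(h + (s−f)) and Df = s·h/(h − (s−f)), so DoF = Df − Dn = 2·s·(s−f)·h / (h² − (s−f)²).
That is a quadratic in h: DoF·h² − 2·s·(s−f)·h − DoF·(s−f)² = 0 ⇒ h = (s−f)·(s + √(s² + DoF²)) / DoF = 475 × (500 + √(500² + 152²)) / 152 = 475 × (500 + 522.594) / 152 ≈ 3195.6 mm.
Then N = f²/(c·h) = 25² / (0.014 × 3195.6) = 625 / 44.738 ≈ 14.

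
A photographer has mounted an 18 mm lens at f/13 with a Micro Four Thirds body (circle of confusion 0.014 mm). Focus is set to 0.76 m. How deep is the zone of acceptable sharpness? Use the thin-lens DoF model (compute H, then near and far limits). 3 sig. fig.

Hyperfocal distance H = f²/(N·c) + f = 18²/(13 × 0.014) + 18 = 324/0.182 + 18 ≈ 1798.2 mm ≈ 1.798 m.
Near limit Dn = s·(H − f)/(H + s − 2f) = 760 × (1798.2 − 18) / (1798.2 + 760 − 2 × 18) = 760 × 1780.2 / 2522.2 ≈ 536.42 mm.
Far limit Df = s·(H − f)/(H − s) = 760 × (1798.2 − 18) / (1798.2 − 760) = 760 × 1780.2 / 1038.2 ≈ 1303.16 mm.
Depth of field = Df − Dn = 1303.16 − 536.42 ≈ 766.74 mm ≈ 0.767 m.

0.767 m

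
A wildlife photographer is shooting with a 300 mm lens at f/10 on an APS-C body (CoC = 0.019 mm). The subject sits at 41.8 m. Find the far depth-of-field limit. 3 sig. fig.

Hyperfocal distance H = f²/(N·c) + f = 300²/(10 × 0.019) + 300 = 90000/0.19 + 300 ≈ 473984.2 mm ≈ 474.0 m.
Far limit Df = s·(H − f)/(H − s) = 41800 × (473984.2 − 300) / (473984.2 − 41800) = 41800 × 473684.2 / 432184.2 ≈ 45814 mm ≈ 45.8 m.

45.8 m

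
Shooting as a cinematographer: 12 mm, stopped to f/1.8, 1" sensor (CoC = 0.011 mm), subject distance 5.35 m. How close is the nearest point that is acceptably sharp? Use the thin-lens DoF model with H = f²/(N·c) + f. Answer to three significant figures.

3.09 m

Hyperfocal distance H = f²/(N·c) + f = 12²/(1.8 × 0.011) + 12 = 144/0.0198 + 12 ≈ 7284.7 mm ≈ 7.285 m.
Near limit Dn = s·(H − f)/(H + s − 2f) = 5350 × (7284.7 − 12) / (7284.7 + 5350 − 2 × 12) = 5350 × 7272.7 / 12610.7 ≈ 3085.4 mm ≈ 3.09 m.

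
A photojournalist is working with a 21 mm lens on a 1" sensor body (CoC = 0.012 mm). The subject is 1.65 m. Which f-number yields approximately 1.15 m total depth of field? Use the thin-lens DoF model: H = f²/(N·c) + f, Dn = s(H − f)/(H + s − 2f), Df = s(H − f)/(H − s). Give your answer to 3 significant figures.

Write h = H − f = f²/(N·c). The thin-lens limits are Dn = s·h/(h + (s−f)) and Df = s·h/(h − (s−f)), so DoF = Df − Dn = 2·s·(s−f)·h / (h² − (s−f)²).
That is a quadratic in h: DoF·h² − 2·s·(s−f)·h − DoF·(s−f)² = 0 ⇒ h = (s−f)·(s + √(s² + DoF²)) / DoF = 1629 × (1650 + √(1650² + 1150²)) / 1150 = 1629 × (1650 + 2011.22) / 1150 ≈ 5186.2 mm.
Then N = f²/(c·h) = 21² / (0.012 × 5186.2) = 441 / 62.234 ≈ 7.09.

f/7.09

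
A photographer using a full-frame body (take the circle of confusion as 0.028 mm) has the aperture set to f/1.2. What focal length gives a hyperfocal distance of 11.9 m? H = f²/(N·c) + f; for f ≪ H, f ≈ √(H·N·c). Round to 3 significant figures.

20.0 mm

From H = f²/(N·c) + f, with f ≪ H: f ≈ √(H·N·c) = √(11900 × 1.2 × 0.028) = √399.84 ≈ 20.00 mm.
The +f correction barely moves this — solving exactly, f² + N·c·f − N·c·H = 0 ⇒ f = (−N·c + √((N·c)² + 4·N·c·H))/2 = (−0.0336 + √1599.4)/2 ≈ 19.979 mm, so f ≈ 20.0 mm.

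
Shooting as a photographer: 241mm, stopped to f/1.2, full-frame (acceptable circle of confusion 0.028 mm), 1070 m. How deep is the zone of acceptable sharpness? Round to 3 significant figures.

2150 m

Hyperfocal distance H = f²/(N·c) + f = 241²/(1.2 × 0.028) + 241 = 58081/0.0336 + 241 ≈ 1728842.2 mm ≈ 1729 m.
Near limit Dn = s·(H − f)/(H + s − 2f) = 1070000 × (1728842.2 − 241) / (1728842.2 + 1070000 − 2 × 241) = 1070000 × 1728601.2 / 2798360.2 ≈ 660960 mm.
Far limit Df = s·(H − f)/(H − s) = 1070000 × (1728842.2 − 241) / (1728842.2 − 1070000) = 1070000 × 1728601.2 / 658842.2 ≈ 2807354 mm.
Depth of field = Df − Dn = 2807354 − 660960 ≈ 2146394 mm ≈ 2150 m.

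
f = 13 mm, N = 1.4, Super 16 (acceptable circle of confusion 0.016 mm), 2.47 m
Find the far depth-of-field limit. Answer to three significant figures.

Hyperfocal distance H = f²/(N·c) + f = 13²/(1.4 × 0.016) + 13 = 169/0.0224 + 13 ≈ 7557.6 mm ≈ 7.558 m.
Far limit Df = s·(H − f)/(H − s) = 2470 × (7557.6 − 13) / (7557.6 − 2470) = 2470 × 7544.6 / 5087.6 ≈ 3662.8 mm ≈ 3.66 m.

3.66 m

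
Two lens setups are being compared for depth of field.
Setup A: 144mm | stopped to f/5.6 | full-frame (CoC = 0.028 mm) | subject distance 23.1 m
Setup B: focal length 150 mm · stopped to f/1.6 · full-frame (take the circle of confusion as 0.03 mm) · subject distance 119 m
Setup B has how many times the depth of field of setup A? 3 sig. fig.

7.80

Setup A: H = 144²/(5.6×0.028) + 144 ≈ 132388.9 mm; DoF = Df − Dn = 27952.1 − 19683.2 ≈ 8268.9 mm.
Setup B: H = 150²/(1.6×0.03) + 150 ≈ 468900.0 mm; DoF = Df − Dn = 159421 − 94931 ≈ 64490 mm.
Ratio = 64490 / 8268.9 ≈ 7.80.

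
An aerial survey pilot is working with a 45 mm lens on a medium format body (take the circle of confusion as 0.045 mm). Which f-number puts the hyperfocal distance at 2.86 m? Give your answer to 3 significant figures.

Rearrange H = f²/(N·c) + f for N: N = f² / ((H − f)·c).
N = 45² / ((2860 − 45) × 0.045) = 2025 / 126.7 ≈ 16.

f/16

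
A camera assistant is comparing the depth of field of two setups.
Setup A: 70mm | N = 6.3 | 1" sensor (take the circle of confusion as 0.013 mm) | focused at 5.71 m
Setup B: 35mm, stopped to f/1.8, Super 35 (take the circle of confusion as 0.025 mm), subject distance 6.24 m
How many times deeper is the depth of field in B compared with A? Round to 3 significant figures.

Setup A: H = 70²/(6.3×0.013) + 70 ≈ 59899.1 mm; DoF = Df − Dn = 6304.3 − 5218.1 ≈ 1086.2 mm.
Setup B: H = 35²/(1.8×0.025) + 35 ≈ 27257.2 mm; DoF = Df − Dn = 8082.3 − 5081.7 ≈ 3000.6 mm.
Ratio = 3000.6 / 1086.2 ≈ 2.76.

2.76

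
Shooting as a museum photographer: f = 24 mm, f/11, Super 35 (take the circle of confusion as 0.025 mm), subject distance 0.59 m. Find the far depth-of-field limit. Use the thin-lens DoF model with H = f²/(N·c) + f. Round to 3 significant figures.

Hyperfocal distance H = f²/(N·c) + f = 24²/(11 × 0.025) + 24 = 576/0.275 + 24 ≈ 2118.5 mm ≈ 2.119 m.
Far limit Df = s·(H − f)/(H − s) = 590 × (2118.5 − 24) / (2118.5 − 590) = 590 × 2094.5 / 1528.5 ≈ 808.47 mm ≈ 0.808 m.

0.808 m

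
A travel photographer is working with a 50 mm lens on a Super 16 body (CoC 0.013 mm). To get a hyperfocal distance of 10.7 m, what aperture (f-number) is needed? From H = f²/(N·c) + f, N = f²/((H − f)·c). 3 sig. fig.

Rearrange H = f²/(N·c) + f for N: N = f² / ((H − f)·c).
N = 50² / ((10700 − 50) × 0.013) = 2500 / 138.4 ≈ 18.1.

f/18.1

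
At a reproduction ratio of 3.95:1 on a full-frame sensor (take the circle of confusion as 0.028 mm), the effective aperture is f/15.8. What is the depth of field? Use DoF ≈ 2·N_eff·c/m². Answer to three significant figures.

0.0567 mm

At magnification m, DoF ≈ 2·N_eff·c/m² = 2 × 15.8 × 0.028 / 3.95² = 0.8848 / 15.6 ≈ 0.0567 mm.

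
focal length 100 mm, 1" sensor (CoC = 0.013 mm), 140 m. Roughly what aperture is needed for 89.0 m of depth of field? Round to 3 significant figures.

f/1.60

Write h = H − f = f²/(N·c). The thin-lens limits are Dn = s·h/(h + (s−f)) and Df = s·h/(h − (s−f)), so DoF = Df − Dn = 2·s·(s−f)·h / (h² − (s−f)²).
That is a quadratic in h: DoF·h² − 2·s·(s−f)·h − DoF·(s−f)² = 0 ⇒ h = (s−f)·(s + √(s² + DoF²)) / DoF = 139900 × (140000 + √(140000² + 89000²)) / 89000 = 139900 × (140000 + 165895) / 89000 ≈ 480839 mm.
Then N = f²/(c·h) = 100² / (0.013 × 480839) = 10000 / 6250.9 ≈ 1.60.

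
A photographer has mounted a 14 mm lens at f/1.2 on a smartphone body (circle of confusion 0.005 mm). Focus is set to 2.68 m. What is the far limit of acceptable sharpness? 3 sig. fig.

2.92 m

Hyperfocal distance H = f²/(N·c) + f = 14²/(1.2 × 0.005) + 14 = 196/0.006 + 14 ≈ 32680.7 mm ≈ 32.68 m.
Far limit Df = s·(H − f)/(H − s) = 2680 × (32680.7 − 14) / (32680.7 − 2680) = 2680 × 32666.7 / 30000.7 ≈ 2918.2 mm ≈ 2.92 m.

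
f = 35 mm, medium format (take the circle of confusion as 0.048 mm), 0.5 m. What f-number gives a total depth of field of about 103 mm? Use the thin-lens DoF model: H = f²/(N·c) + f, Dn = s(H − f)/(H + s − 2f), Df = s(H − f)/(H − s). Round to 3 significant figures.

Write h = H − f = f²/(N·c). The thin-lens limits are Dn = s·h/(h + (s−f)) and Df = s·h/(h − (s−f)), so DoF = Df − Dn = 2·s·(s−f)·h / (h² − (s−f)²).
That is a quadratic in h: DoF·h² − 2·s·(s−f)·h − DoF·(s−f)² = 0 ⇒ h = (s−f)·(s + √(s² + DoF²)) / DoF = 465 × (500 + √(500² + 103²)) / 103 = 465 × (500 + 510.499) / 103 ≈ 4562.0 mm.
Then N = f²/(c·h) = 35² / (0.048 × 4562.0) = 1225 / 218.97 ≈ 5.59.

f/5.59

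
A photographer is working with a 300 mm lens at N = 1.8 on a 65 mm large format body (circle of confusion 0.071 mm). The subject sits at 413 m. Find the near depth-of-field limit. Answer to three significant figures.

260 m

Hyperfocal distance H = f²/(N·c) + f = 300²/(1.8 × 0.071) + 300 = 90000/0.1278 + 300 ≈ 704525.4 mm ≈ 704.5 m.
Near limit Dn = s·(H − f)/(H + s − 2f) = 413000 × (704525.4 − 300) / (704525.4 + 413000 − 2 × 300) = 413000 × 704225.4 / 1116925.4 ≈ 260398 mm ≈ 260 m.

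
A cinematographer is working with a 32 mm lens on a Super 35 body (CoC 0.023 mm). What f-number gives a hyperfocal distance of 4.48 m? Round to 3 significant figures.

f/10

Rearrange H = f²/(N·c) + f for N: N = f² / ((H − f)·c).
N = 32² / ((4480 − 32) × 0.023) = 1024 / 102.3 ≈ 10.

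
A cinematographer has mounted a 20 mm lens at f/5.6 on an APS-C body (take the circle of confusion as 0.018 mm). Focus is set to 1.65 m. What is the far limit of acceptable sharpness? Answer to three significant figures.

2.80 m

Hyperfocal distance H = f²/(N·c) + f = 20²/(5.6 × 0.018) + 20 = 400/0.1008 + 20 ≈ 3988.3 mm ≈ 3.988 m.
Far limit Df = s·(H − f)/(H − s) = 1650 × (3988.3 − 20) / (3988.3 − 1650) = 1650 × 3968.3 / 2338.3 ≈ 2800.2 mm ≈ 2.80 m.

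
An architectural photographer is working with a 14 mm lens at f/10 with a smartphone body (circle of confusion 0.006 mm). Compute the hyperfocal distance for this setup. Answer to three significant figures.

3.28 m

Hyperfocal distance H = f²/(N·c) + f = 14²/(10 × 0.006) + 14 = 196/0.06 + 14 ≈ 3280.7 mm ≈ 3.28 m.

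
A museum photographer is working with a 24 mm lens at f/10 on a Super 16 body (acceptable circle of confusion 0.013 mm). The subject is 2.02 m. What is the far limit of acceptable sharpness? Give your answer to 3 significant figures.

Hyperfocal distance H = f²/(N·c) + f = 24²/(10 × 0.013) + 24 = 576/0.13 + 24 ≈ 4454.8 mm ≈ 4.455 m.
Far limit Df = s·(H − f)/(H − s) = 2020 × (4454.8 − 24) / (4454.8 − 2020) = 2020 × 4430.8 / 2434.8 ≈ 3676.0 mm ≈ 3.68 m.

3.68 m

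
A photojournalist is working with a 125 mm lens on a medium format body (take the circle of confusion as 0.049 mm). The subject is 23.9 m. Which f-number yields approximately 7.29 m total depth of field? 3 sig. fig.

f/2.00

Write h = H − f = f²/(N·c). The thin-lens limits are Dn = s·h/(h + (s−f)) and Df = s·h/(h − (s−f)), so DoF = Df − Dn = 2·s·(s−f)·h / (h² − (s−f)²).
That is a quadratic in h: DoF·h² − 2·s·(s−f)·h − DoF·(s−f)² = 0 ⇒ h = (s−f)·(s + √(s² + DoF²)) / DoF = 23775 × (23900 + √(23900² + 7290²)) / 7290 = 23775 × (23900 + 24987.1) / 7290 ≈ 159436 mm.
Then N = f²/(c·h) = 125² / (0.049 × 159436) = 15625 / 7812.4 ≈ 2.00.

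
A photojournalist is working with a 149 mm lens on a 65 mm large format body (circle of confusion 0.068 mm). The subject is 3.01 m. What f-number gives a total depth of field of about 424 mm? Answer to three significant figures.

Write h = H − f = f²/(N·c). The thin-lens limits are Dn = s·h/(h + (s−f)) and Df = s·h/(h − (s−f)), so DoF = Df − Dn = 2·s·(s−f)·h / (h² − (s−f)²).
That is a quadratic in h: DoF·h² − 2·s·(s−f)·h − DoF·(s−f)² = 0 ⇒ h = (s−f)·(s + √(s² + DoF²)) / DoF = 2861 × (3010 + √(3010² + 424²)) / 424 = 2861 × (3010 + 3039.72) / 424 ≈ 40821 mm.
Then N = f²/(c·h) = 149² / (0.068 × 40821) = 22201 / 2775.8 ≈ 8.

f/8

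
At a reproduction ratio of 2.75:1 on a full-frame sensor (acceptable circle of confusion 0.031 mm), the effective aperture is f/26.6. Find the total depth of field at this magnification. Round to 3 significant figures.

0.218 mm

At magnification m, DoF ≈ 2·N_eff·c/m² = 2 × 26.6 × 0.031 / 2.75² = 1.649 / 7.562 ≈ 0.218 mm.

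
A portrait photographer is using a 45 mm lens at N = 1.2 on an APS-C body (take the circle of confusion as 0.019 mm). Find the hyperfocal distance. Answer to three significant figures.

88.9 m

Hyperfocal distance H = f²/(N·c) + f = 45²/(1.2 × 0.019) + 45 = 2025/0.0228 + 45 ≈ 88860.8 mm ≈ 88.9 m.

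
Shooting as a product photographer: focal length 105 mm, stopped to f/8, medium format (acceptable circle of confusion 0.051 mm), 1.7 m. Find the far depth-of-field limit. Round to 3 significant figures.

Hyperfocal distance H = f²/(N·c) + f = 105²/(8 × 0.051) + 105 = 11025/0.408 + 105 ≈ 27127.1 mm ≈ 27.13 m.
Far limit Df = s·(H − f)/(H − s) = 1700 × (27127.1 − 105) / (27127.1 − 1700) = 1700 × 27022.1 / 25427.1 ≈ 1806.6 mm ≈ 1.81 m.

1.81 m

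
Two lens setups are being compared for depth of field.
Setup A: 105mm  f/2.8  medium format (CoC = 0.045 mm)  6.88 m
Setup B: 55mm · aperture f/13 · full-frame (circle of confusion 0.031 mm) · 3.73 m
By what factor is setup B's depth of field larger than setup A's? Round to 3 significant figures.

4.48

Setup A: H = 105²/(2.8×0.045) + 105 ≈ 87605.0 mm; DoF = Df − Dn = 7457.4 − 6385.6 ≈ 1071.8 mm.
Setup B: H = 55²/(13×0.031) + 55 ≈ 7561.2 mm; DoF = Df − Dn = 7307.9 − 2504.0 ≈ 4803.9 mm.
Ratio = 4803.9 / 1071.8 ≈ 4.48.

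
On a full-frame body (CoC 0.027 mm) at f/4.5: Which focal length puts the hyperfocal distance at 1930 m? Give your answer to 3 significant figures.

484 mm

From H = f²/(N·c) + f, with f ≪ H: f ≈ √(H·N·c) = √(1930000 × 4.5 × 0.027) = √234495 ≈ 484.2 mm.
The +f correction barely moves this — solving exactly, f² + N·c·f − N·c·H = 0 ⇒ f = (−N·c + √((N·c)² + 4·N·c·H))/2 = (−0.1215 + √937980)/2 ≈ 484.19 mm, so f ≈ 484 mm.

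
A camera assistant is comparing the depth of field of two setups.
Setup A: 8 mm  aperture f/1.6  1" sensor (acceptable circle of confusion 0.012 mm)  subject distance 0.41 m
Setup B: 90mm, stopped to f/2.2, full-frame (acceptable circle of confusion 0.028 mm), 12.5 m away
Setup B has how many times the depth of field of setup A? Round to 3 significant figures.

23.7

Setup A: H = 8²/(1.6×0.012) + 8 ≈ 3341.3 mm; DoF = Df − Dn = 466.23 − 365.88 ≈ 100.35 mm.
Setup B: H = 90²/(2.2×0.028) + 90 ≈ 131583.5 mm; DoF = Df − Dn = 13802.7 − 11422.0 ≈ 2380.7 mm.
Ratio = 2380.7 / 100.35 ≈ 23.7.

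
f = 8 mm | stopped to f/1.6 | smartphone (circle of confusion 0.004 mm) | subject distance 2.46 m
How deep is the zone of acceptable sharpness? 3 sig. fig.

1.28 m

Hyperfocal distance H = f²/(N·c) + f = 8²/(1.6 × 0.004) + 8 = 64/0.0064 + 8 ≈ 10008.0 mm ≈ 10.01 m.
Near limit Dn = s·(H − f)/(H + s − 2f) = 2460 × (10008.0 − 8) / (10008.0 + 2460 − 2 × 8) = 2460 × 10000.0 / 12452.0 ≈ 1975.6 mm.
Far limit Df = s·(H − f)/(H − s) = 2460 × (10008.0 − 8) / (10008.0 − 2460) = 2460 × 10000.0 / 7548.0 ≈ 3259.1 mm.
Depth of field = Df − Dn = 3259.1 − 1975.6 ≈ 1283.5 mm ≈ 1.28 m.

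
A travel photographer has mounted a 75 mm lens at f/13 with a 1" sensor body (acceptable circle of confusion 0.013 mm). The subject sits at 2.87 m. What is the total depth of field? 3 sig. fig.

485 mm

Hyperfocal distance H = f²/(N·c) + f = 75²/(13 × 0.013) + 75 = 5625/0.169 + 75 ≈ 33359.0 mm ≈ 33.36 m.
Near limit Dn = s·(H − f)/(H + s − 2f) = 2870 × (33359.0 − 75) / (33359.0 + 2870 − 2 × 75) = 2870 × 33284.0 / 36079.0 ≈ 2647.66 mm.
Far limit Df = s·(H − f)/(H − s) = 2870 × (33359.0 − 75) / (33359.0 − 2870) = 2870 × 33284.0 / 30489.0 ≈ 3133.10 mm.
Depth of field = Df − Dn = 3133.10 − 2647.66 ≈ 485.44 mm.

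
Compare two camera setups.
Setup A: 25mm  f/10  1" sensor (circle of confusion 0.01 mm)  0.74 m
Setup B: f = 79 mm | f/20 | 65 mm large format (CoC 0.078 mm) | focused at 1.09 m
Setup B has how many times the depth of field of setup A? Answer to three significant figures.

3.43

Setup A: H = 25²/(10×0.01) + 25 ≈ 6275.0 mm; DoF = Df − Dn = 835.59 − 664.03 ≈ 171.56 mm.
Setup B: H = 79²/(20×0.078) + 79 ≈ 4079.6 mm; DoF = Df − Dn = 1458.60 − 870.11 ≈ 588.49 mm.
Ratio = 588.49 / 171.56 ≈ 3.43.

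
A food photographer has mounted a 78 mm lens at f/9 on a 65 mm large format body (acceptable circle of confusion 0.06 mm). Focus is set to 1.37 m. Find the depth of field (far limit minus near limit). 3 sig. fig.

Hyperfocal distance H = f²/(N·c) + f = 78²/(9 × 0.06) + 78 = 6084/0.54 + 78 ≈ 11344.7 mm ≈ 11.34 m.
Near limit Dn = s·(H − f)/(H + s − 2f) = 1370 × (11344.7 − 78) / (11344.7 + 1370 − 2 × 78) = 1370 × 11266.7 / 12558.7 ≈ 1229.06 mm.
Far limit Df = s·(H − f)/(H − s) = 1370 × (11344.7 − 78) / (11344.7 − 1370) = 1370 × 11266.7 / 9974.7 ≈ 1547.45 mm.
Depth of field = Df − Dn = 1547.45 − 1229.06 ≈ 318.39 mm.

318 mm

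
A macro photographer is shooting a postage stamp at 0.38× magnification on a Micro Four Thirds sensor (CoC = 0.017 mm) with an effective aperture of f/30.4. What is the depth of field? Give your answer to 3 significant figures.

7.16 mm

At magnification m, DoF ≈ 2·N_eff·c/m² = 2 × 30.4 × 0.017 / 0.38² = 1.034 / 0.1444 ≈ 7.16 mm.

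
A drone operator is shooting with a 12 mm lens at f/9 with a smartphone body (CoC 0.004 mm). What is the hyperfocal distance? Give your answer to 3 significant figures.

4.01 m

Hyperfocal distance H = f²/(N·c) + f = 12²/(9 × 0.004) + 12 = 144/0.036 + 12 ≈ 4012.0 mm ≈ 4.01 m.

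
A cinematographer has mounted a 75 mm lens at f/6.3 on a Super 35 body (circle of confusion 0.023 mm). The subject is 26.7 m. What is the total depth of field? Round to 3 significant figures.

Hyperfocal distance H = f²/(N·c) + f = 75²/(6.3 × 0.023) + 75 = 5625/0.1449 + 75 ≈ 38894.9 mm ≈ 38.89 m.
Near limit Dn = s·(H − f)/(H + s − 2f) = 26700 × (38894.9 − 75) / (38894.9 + 26700 − 2 × 75) = 26700 × 38819.9 / 65444.9 ≈ 15838 mm.
Far limit Df = s·(H − f)/(H − s) = 26700 × (38894.9 − 75) / (38894.9 − 26700) = 26700 × 38819.9 / 12194.9 ≈ 84994 mm.
Depth of field = Df − Dn = 84994 − 15838 ≈ 69156 mm ≈ 69.2 m.

69.2 m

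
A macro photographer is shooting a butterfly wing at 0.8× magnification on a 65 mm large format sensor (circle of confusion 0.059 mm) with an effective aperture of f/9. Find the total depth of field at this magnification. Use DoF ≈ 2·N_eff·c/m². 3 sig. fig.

1.66 mm

At magnification m, DoF ≈ 2·N_eff·c/m² = 2 × 9 × 0.059 / 0.8² = 1.062 / 0.64 ≈ 1.66 mm.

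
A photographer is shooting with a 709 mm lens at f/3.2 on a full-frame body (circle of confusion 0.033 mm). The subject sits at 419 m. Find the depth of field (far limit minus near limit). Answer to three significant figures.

Hyperfocal distance H = f²/(N·c) + f = 709²/(3.2 × 0.033) + 709 = 502681/0.1056 + 709 ≈ 4760945.7 mm ≈ 4761 m.
Near limit Dn = s·(H − f)/(H + s − 2f) = 419000 × (4760945.7 − 709) / (4760945.7 + 419000 − 2 × 709) = 419000 × 4760236.7 / 5178527.7 ≈ 385156 mm.
Far limit Df = s·(H − f)/(H − s) = 419000 × (4760945.7 − 709) / (4760945.7 − 419000) = 419000 × 4760236.7 / 4341945.7 ≈ 459365 mm.
Depth of field = Df − Dn = 459365 − 385156 ≈ 74209 mm ≈ 74.2 m.

74.2 m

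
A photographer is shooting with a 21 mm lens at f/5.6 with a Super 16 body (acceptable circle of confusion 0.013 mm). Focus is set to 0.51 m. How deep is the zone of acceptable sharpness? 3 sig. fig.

82.9 mm

Hyperfocal distance H = f²/(N·c) + f = 21²/(5.6 × 0.013) + 21 = 441/0.0728 + 21 ≈ 6078.7 mm ≈ 6.079 m.
Near limit Dn = s·(H − f)/(H + s − 2f) = 510 × (6078.7 − 21) / (6078.7 + 510 − 2 × 21) = 510 × 6057.7 / 6546.7 ≈ 471.906 mm.
Far limit Df = s·(H − f)/(H − s) = 510 × (6078.7 − 21) / (6078.7 − 510) = 510 × 6057.7 / 5568.7 ≈ 554.784 mm.
Depth of field = Df − Dn = 554.784 − 471.906 ≈ 82.878 mm.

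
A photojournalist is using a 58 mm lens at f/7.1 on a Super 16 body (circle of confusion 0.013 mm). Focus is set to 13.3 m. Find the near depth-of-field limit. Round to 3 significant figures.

9.76 m

Hyperfocal distance H = f²/(N·c) + f = 58²/(7.1 × 0.013) + 58 = 3364/0.0923 + 58 ≈ 36504.4 mm ≈ 36.50 m.
Near limit Dn = s·(H − f)/(H + s − 2f) = 13300 × (36504.4 − 58) / (36504.4 + 13300 − 2 × 58) = 13300 × 36446.4 / 49688.4 ≈ 9755.5 mm ≈ 9.76 m.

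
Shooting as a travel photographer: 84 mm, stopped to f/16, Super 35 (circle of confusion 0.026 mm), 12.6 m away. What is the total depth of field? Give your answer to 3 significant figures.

40.8 m

Hyperfocal distance H = f²/(N·c) + f = 84²/(16 × 0.026) + 84 = 7056/0.416 + 84 ≈ 17045.5 mm ≈ 17.05 m.
Near limit Dn = s·(H − f)/(H + s − 2f) = 12600 × (17045.5 − 84) / (17045.5 + 12600 − 2 × 84) = 12600 × 16961.5 / 29477.5 ≈ 7250 mm.
Far limit Df = s·(H − f)/(H − s) = 12600 × (17045.5 − 84) / (17045.5 − 12600) = 12600 × 16961.5 / 4445.5 ≈ 48074 mm.
Depth of field = Df − Dn = 48074 − 7250 ≈ 40824 mm ≈ 40.8 m.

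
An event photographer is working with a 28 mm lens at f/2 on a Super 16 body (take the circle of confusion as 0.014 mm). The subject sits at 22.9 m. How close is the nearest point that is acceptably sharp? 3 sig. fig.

12.6 m

Hyperfocal distance H = f²/(N·c) + f = 28²/(2 × 0.014) + 28 = 784/0.028 + 28 ≈ 28028.0 mm ≈ 28.03 m.
Near limit Dn = s·(H − f)/(H + s − 2f) = 22900 × (28028.0 − 28) / (28028.0 + 22900 − 2 × 28) = 22900 × 28000.0 / 50872.0 ≈ 12604 mm ≈ 12.6 m.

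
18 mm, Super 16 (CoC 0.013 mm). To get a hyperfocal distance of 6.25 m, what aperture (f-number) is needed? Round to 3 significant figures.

f/4

Rearrange H = f²/(N·c) + f for N: N = f² / ((H − f)·c).
N = 18² / ((6250 − 18) × 0.013) = 324 / 81.02 ≈ 4.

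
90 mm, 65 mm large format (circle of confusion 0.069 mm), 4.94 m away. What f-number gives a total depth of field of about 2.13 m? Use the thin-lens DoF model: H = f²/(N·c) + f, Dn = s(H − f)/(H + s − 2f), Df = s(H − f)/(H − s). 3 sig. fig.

f/5

Write h = H − f = f²/(N·c). The thin-lens limits are Dn = s·h/(h + (s−f)) and Df = s·h/(h − (s−f)), so DoF = Df − Dn = 2·s·(s−f)·h / (h² − (s−f)²).
That is a quadratic in h: DoF·h² − 2·s·(s−f)·h − DoF·(s−f)² = 0 ⇒ h = (s−f)·(s + √(s² + DoF²)) / DoF = 4850 × (4940 + √(4940² + 2130²)) / 2130 = 4850 × (4940 + 5379.64) / 2130 ≈ 23498 mm.
Then N = f²/(c·h) = 90² / (0.069 × 23498) = 8100 / 1621.3 ≈ 5.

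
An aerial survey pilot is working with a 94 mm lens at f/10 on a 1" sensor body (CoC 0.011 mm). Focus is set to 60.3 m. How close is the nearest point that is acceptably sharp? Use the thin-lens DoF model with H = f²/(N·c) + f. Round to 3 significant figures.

34.5 m

Hyperfocal distance H = f²/(N·c) + f = 94²/(10 × 0.011) + 94 = 8836/0.11 + 94 ≈ 80421.3 mm ≈ 80.42 m.
Near limit Dn = s·(H − f)/(H + s − 2f) = 60300 × (80421.3 − 94) / (80421.3 + 60300 − 2 × 94) = 60300 × 80327.3 / 140533.3 ≈ 34467 mm ≈ 34.5 m.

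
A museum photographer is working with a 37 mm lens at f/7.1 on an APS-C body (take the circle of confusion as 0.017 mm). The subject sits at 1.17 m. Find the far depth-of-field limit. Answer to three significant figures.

Hyperfocal distance H = f²/(N·c) + f = 37²/(7.1 × 0.017) + 37 = 1369/0.1207 + 37 ≈ 11379.2 mm ≈ 11.38 m.
Far limit Df = s·(H − f)/(H − s) = 1170 × (11379.2 − 37) / (11379.2 − 1170) = 1170 × 11342.2 / 10209.2 ≈ 1299.8 mm ≈ 1.30 m.

1.30 m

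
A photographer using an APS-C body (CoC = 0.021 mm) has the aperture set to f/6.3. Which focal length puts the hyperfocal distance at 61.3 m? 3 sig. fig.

90.0 mm

From H = f²/(N·c) + f, with f ≪ H: f ≈ √(H·N·c) = √(61300 × 6.3 × 0.021) = √8110.0 ≈ 90.06 mm.
Exact: f² + N·c·f − N·c·H = 0 ⇒ f = (−N·c + √((N·c)² + 4·N·c·H))/2 = (−0.1323 + √32440)/2 ≈ 89.989 mm ≈ 90.0 mm.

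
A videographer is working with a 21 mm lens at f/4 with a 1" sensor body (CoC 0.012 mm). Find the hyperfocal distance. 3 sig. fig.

9.21 m

Hyperfocal distance H = f²/(N·c) + f = 21²/(4 × 0.012) + 21 = 441/0.048 + 21 ≈ 9208.5 mm ≈ 9.21 m.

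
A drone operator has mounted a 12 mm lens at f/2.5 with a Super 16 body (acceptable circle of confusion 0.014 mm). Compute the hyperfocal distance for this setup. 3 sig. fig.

4.13 m

Hyperfocal distance H = f²/(N·c) + f = 12²/(2.5 × 0.014) + 12 = 144/0.035 + 12 ≈ 4126.3 mm ≈ 4.13 m.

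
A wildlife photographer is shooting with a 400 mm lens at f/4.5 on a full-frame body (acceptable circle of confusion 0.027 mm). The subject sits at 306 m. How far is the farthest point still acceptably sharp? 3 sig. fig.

Hyperfocal distance H = f²/(N·c) + f = 400²/(4.5 × 0.027) + 400 = 160000/0.1215 + 400 ≈ 1317272.4 mm ≈ 1317 m.
Far limit Df = s·(H − f)/(H − s) = 306000 × (1317272.4 − 400) / (1317272.4 − 306000) = 306000 × 1316872.4 / 1011272.4 ≈ 398471 mm ≈ 398 m.

398 m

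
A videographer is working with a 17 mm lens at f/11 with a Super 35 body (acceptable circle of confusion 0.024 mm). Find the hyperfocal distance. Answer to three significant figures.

Hyperfocal distance H = f²/(N·c) + f = 17²/(11 × 0.024) + 17 = 289/0.264 + 17 ≈ 1111.7 mm ≈ 1.11 m.

1.11 m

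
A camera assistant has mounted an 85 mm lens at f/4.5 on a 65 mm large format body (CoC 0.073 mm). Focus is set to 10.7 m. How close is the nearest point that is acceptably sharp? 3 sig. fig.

7.22 m

Hyperfocal distance H = f²/(N·c) + f = 85²/(4.5 × 0.073) + 85 = 7225/0.3285 + 85 ≈ 22078.9 mm ≈ 22.08 m.
Near limit Dn = s·(H − f)/(H + s − 2f) = 10700 × (22078.9 − 85) / (22078.9 + 10700 − 2 × 85) = 10700 × 21993.9 / 32608.9 ≈ 7216.9 mm ≈ 7.22 m.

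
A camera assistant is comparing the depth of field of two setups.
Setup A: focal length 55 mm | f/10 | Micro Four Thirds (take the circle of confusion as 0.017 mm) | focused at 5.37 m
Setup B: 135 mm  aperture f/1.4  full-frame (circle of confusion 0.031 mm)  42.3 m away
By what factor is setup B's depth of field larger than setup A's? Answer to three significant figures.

Setup A: H = 55²/(10×0.017) + 55 ≈ 17849.1 mm; DoF = Df − Dn = 7657.1 − 4134.9 ≈ 3522.2 mm.
Setup B: H = 135²/(1.4×0.031) + 135 ≈ 420065.9 mm; DoF = Df − Dn = 47021.4 − 38440.2 ≈ 8581.2 mm.
Ratio = 8581.2 / 3522.2 ≈ 2.44.

2.44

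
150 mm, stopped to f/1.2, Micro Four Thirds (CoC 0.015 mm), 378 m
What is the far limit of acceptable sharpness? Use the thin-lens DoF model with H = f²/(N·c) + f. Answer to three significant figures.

542 m

Hyperfocal distance H = f²/(N·c) + f = 150²/(1.2 × 0.015) + 150 = 22500/0.018 + 150 ≈ 1250150.0 mm ≈ 1250 m.
Far limit Df = s·(H − f)/(H − s) = 378000 × (1250150.0 − 150) / (1250150.0 − 378000) = 378000 × 1250000.0 / 872150.0 ≈ 541765 mm ≈ 542 m.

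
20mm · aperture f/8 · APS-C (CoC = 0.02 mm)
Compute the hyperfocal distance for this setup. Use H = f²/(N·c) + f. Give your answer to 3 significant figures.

Hyperfocal distance H = f²/(N·c) + f = 20²/(8 × 0.02) + 20 = 400/0.16 + 20 ≈ 2520.0 mm ≈ 2.52 m.

2.52 m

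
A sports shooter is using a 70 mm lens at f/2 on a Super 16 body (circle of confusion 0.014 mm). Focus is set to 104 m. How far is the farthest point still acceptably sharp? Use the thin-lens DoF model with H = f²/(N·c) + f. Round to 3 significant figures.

256 m

Hyperfocal distance H = f²/(N·c) + f = 70²/(2 × 0.014) + 70 = 4900/0.028 + 70 ≈ 175070.0 mm ≈ 175.1 m.
Far limit Df = s·(H − f)/(H − s) = 104000 × (175070.0 − 70) / (175070.0 − 104000) = 104000 × 175000.0 / 71070.0 ≈ 256086 mm ≈ 256 m.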